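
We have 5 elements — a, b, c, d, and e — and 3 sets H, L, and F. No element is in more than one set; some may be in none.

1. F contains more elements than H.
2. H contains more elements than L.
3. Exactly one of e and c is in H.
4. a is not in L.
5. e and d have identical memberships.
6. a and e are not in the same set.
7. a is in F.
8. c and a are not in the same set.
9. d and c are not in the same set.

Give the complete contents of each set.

H = {c}; L = {}; F = {a, b}

From (4): a ∉ L.
From (7): a ∈ F.
(6): e ∉ F.
(8): c ∉ F.
(5): d matches e: d ∉ F.
Suppose b ∈ H: no assignment then satisfies all the clues, so b ∉ H.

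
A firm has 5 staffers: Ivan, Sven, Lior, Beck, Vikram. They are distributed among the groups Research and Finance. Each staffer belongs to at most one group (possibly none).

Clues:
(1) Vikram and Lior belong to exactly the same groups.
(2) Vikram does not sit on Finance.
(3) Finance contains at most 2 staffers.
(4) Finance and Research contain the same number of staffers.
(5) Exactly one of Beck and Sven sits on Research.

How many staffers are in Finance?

1

From (2): Vikram ∉ Finance.
(1): Lior matches Vikram: Lior ∉ Finance.
Suppose Ivan ∈ Research: no assignment then satisfies all the clues, so Ivan ∉ Research.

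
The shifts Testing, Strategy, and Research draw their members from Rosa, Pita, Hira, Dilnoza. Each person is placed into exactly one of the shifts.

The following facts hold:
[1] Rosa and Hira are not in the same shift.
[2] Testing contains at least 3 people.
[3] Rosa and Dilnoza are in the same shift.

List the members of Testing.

Testing = {Dilnoza, Pita, Rosa}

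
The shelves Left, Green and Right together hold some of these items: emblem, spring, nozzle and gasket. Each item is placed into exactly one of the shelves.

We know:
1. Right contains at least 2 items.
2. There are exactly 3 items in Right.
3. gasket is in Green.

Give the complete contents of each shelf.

Left = {}; Green = {gasket}; Right = {emblem, nozzle, spring}

From (3): gasket ∈ Green.
(2): only 3 candidates remain for Right, so all are in.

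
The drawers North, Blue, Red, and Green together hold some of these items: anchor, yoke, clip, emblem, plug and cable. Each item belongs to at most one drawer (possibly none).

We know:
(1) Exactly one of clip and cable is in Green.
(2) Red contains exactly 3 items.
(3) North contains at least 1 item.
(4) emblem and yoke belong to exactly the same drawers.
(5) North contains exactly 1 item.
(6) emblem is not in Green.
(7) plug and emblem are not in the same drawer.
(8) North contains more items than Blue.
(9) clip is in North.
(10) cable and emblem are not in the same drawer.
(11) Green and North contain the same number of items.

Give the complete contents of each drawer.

North = {clip}; Blue = {}; Red = {anchor, emblem, yoke}; Green = {cable}

From (6): emblem ∉ Green.
From (9): clip ∈ North.
(1) (exactly one): cable ∈ Green.
(4): yoke matches emblem: yoke ∉ Green.
(5): North already has 1, so the rest are out.
Suppose anchor ∈ Blue: no assignment then satisfies all the clues, so anchor ∉ Blue.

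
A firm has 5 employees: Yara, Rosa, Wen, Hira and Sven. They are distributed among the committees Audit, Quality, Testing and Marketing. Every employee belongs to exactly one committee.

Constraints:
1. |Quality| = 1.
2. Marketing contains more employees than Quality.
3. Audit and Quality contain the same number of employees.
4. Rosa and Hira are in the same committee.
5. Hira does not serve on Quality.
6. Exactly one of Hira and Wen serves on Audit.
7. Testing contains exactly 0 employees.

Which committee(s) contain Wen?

From (5): Hira ∉ Quality.
(4): Rosa matches Hira: Rosa ∉ Quality.
(7): Testing already has 0, so the rest are out.
Suppose Wen ∉ Audit: no assignment then satisfies all the clues, so Wen ∈ Audit.

Wen: Audit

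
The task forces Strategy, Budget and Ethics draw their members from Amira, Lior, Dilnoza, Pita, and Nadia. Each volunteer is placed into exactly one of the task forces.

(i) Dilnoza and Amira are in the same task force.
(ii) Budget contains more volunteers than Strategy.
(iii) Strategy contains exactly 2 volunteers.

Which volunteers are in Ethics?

Ethics = {}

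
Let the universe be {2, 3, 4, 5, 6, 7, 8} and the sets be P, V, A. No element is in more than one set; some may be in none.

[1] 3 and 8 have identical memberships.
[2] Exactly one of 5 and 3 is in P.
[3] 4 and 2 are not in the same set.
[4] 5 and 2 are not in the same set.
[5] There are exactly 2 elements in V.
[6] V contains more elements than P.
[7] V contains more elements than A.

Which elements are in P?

P = {5}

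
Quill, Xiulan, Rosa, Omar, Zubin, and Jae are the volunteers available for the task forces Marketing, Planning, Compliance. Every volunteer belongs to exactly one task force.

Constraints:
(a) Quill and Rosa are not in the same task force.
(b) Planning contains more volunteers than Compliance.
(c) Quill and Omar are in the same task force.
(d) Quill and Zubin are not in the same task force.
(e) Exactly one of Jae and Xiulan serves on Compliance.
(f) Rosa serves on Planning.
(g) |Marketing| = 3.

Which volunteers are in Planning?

Planning = {Rosa, Zubin}

From (f): Rosa ∈ Planning.
(a): Quill ∉ Planning.
(c): Omar matches Quill: Omar ∉ Planning.
Suppose Xiulan ∈ Planning: no assignment then satisfies all the clues, so Xiulan ∉ Planning.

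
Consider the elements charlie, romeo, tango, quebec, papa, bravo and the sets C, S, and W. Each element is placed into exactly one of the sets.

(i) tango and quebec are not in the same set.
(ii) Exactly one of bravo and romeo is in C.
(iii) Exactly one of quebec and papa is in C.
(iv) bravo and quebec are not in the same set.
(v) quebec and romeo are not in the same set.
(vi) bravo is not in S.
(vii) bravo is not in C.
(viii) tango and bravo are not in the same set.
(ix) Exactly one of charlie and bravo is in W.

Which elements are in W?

From (vi): bravo ∉ S.
From (vii): bravo ∉ C.
(ii) (exactly one): romeo ∈ C.
(v): quebec ∉ C.
Only one set left: bravo ∈ W.
(iii) (exactly one): papa ∈ C.
(iv): quebec ∉ W.
(viii): tango ∉ W.
(ix) (exactly one): charlie ∉ W.
Only one set left: quebec ∈ S.
(i): tango ∉ S.
Only one set left: tango ∈ C.

W = {bravo}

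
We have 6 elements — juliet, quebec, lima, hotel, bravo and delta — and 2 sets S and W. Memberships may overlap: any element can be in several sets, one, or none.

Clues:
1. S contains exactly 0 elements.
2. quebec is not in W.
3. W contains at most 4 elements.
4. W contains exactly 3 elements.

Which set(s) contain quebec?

From (2): quebec ∉ W.
(1): S already has 0, so the rest are out.

quebec: none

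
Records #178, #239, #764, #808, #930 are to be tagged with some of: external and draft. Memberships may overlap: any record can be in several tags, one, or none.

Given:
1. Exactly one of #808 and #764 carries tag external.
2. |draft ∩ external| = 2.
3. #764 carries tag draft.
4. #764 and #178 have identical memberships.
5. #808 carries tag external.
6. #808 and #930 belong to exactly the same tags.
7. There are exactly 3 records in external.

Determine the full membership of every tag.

external = {#239, #808, #930}; draft = {#178, #764, #808, #930}

From (3): #764 ∈ draft.
From (5): #808 ∈ external.
(1) (exactly one): #764 ∉ external.
(4): #178 matches #764: #178 ∉ external.
(4): #178 matches #764: #178 ∈ draft.
(6): #930 matches #808: #930 ∈ external.
(7): only 3 candidates remain for external, so all are in.
Suppose #239 ∈ draft: no assignment then satisfies all the clues, so #239 ∉ draft.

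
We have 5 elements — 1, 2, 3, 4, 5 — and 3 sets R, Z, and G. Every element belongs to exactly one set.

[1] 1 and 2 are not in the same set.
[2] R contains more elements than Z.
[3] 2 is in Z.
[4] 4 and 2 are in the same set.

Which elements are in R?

R = {1, 3, 5}

From (3): 2 ∈ Z.
(1): 1 ∉ Z.
(4): 4 matches 2: 4 ∉ R.
(4): 4 matches 2: 4 ∈ Z.
Suppose 1 ∉ R: no assignment then satisfies all the clues, so 1 ∈ R.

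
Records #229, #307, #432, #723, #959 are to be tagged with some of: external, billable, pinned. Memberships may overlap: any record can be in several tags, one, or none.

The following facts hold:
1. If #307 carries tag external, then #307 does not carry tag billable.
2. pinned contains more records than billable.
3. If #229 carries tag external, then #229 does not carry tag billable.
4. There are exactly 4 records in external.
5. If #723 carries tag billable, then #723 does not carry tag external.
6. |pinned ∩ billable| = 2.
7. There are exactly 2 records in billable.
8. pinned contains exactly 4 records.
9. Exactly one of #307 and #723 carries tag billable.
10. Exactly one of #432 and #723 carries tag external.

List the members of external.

external = {#229, #307, #432, #959}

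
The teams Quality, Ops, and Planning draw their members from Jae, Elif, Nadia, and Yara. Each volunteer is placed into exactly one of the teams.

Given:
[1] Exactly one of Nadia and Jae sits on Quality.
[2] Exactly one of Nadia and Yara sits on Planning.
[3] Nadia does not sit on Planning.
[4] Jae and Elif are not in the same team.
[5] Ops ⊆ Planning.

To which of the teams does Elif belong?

From (3): Nadia ∉ Planning.
(2) (exactly one): Yara ∈ Planning.
(5) contrapositive: Nadia ∉ Ops.
Only one team left: Nadia ∈ Quality.
(1) (exactly one): Jae ∉ Quality.
Suppose Elif ∉ Quality: no assignment then satisfies all the clues, so Elif ∈ Quality.

Elif: Quality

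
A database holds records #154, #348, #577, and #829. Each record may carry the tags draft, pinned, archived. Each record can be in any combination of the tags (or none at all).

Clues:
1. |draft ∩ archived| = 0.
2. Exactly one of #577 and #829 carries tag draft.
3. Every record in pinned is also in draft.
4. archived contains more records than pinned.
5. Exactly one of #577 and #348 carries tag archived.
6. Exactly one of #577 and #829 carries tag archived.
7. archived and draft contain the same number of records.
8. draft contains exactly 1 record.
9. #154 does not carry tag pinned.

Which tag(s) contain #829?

#829: draft

From (9): #154 ∉ pinned.
Suppose #829 ∉ draft: no assignment then satisfies all the clues, so #829 ∈ draft.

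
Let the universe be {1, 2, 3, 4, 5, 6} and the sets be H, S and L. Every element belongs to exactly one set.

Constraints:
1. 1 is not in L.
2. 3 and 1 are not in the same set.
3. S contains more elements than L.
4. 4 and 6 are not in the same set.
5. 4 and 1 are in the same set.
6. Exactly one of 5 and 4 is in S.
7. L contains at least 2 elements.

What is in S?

S = {1, 2, 4}

From (1): 1 ∉ L.
(5): 4 matches 1: 4 ∉ L.
Suppose 1 ∉ S: no assignment then satisfies all the clues, so 1 ∈ S.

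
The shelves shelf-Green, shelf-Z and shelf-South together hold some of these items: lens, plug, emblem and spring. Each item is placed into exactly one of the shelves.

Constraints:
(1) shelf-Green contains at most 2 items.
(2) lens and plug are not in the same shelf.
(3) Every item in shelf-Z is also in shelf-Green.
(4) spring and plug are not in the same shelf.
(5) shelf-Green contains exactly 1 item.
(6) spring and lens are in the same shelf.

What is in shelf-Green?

shelf-Green = {plug}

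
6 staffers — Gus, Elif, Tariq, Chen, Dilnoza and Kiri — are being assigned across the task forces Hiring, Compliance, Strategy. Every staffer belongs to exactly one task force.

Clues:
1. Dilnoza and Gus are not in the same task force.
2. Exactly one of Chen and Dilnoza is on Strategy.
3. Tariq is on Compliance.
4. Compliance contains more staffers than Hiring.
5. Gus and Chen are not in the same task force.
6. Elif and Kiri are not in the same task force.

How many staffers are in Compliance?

3

From (3): Tariq ∈ Compliance.
Suppose Gus ∈ Strategy: no assignment then satisfies all the clues, so Gus ∉ Strategy.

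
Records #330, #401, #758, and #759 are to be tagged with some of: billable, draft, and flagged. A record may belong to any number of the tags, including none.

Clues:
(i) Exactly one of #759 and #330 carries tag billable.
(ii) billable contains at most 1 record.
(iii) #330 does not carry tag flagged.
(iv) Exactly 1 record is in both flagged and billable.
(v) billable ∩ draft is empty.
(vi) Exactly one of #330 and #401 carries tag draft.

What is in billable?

billable = {#759}

From (iii): #330 ∉ flagged.
Suppose #330 ∈ billable: no assignment then satisfies all the clues, so #330 ∉ billable.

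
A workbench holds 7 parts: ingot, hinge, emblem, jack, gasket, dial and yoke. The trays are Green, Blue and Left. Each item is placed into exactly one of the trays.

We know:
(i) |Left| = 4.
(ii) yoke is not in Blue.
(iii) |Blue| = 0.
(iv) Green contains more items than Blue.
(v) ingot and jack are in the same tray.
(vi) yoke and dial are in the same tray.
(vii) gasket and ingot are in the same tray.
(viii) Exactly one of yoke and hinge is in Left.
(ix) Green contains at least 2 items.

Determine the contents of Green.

Green = {dial, emblem, yoke}

From (ii): yoke ∉ Blue.
(iii): Blue already has 0, so the rest are out.
Suppose ingot ∈ Green: no assignment then satisfies all the clues, so ingot ∉ Green.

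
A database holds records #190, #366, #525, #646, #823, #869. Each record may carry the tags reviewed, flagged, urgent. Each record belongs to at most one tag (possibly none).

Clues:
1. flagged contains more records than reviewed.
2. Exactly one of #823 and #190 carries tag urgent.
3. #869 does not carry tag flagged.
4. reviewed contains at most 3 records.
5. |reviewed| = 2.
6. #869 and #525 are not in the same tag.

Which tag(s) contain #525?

#525: flagged

From (3): #869 ∉ flagged.
Suppose #525 ∈ reviewed: no assignment then satisfies all the clues, so #525 ∉ reviewed.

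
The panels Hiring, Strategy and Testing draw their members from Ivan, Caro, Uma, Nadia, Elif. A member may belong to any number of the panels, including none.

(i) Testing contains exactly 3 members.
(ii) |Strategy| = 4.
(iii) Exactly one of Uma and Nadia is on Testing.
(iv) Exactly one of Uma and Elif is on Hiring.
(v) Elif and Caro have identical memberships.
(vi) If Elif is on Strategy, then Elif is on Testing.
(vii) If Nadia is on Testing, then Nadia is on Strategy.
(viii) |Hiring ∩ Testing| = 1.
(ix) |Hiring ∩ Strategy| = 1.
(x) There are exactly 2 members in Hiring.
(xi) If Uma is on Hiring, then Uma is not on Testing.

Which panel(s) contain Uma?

Uma: Hiring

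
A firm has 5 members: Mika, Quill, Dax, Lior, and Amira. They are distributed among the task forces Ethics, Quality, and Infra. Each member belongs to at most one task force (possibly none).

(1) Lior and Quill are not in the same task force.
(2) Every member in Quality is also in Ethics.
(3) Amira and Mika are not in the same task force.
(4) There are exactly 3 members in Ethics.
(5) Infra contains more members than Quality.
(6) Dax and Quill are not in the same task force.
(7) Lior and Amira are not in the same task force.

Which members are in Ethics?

Ethics = {Dax, Lior, Mika}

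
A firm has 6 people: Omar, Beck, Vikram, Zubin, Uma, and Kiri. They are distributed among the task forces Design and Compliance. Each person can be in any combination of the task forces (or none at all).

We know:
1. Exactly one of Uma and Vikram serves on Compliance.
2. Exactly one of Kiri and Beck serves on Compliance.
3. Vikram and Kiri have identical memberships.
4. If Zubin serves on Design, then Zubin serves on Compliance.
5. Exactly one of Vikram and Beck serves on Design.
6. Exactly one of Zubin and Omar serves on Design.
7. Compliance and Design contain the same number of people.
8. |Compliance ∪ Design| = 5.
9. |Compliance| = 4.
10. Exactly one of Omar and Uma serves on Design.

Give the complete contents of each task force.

Design = {Kiri, Uma, Vikram, Zubin}; Compliance = {Kiri, Omar, Vikram, Zubin}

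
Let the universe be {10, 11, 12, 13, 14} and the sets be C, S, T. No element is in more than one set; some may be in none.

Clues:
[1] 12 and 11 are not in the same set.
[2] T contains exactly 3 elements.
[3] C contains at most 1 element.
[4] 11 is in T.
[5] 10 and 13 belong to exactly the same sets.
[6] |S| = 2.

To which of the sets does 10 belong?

10: T

From (4): 11 ∈ T.
(1): 12 ∉ T.
Suppose 10 ∈ C: no assignment then satisfies all the clues, so 10 ∉ C.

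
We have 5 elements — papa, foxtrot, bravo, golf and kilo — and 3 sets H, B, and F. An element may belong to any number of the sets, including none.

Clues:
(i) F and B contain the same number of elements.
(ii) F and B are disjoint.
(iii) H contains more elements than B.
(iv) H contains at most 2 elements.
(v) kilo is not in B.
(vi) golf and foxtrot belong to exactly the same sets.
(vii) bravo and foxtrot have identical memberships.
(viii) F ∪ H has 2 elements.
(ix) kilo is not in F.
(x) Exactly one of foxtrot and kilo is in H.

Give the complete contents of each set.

H = {kilo, papa}; B = {}; F = {}

From (v): kilo ∉ B.
From (ix): kilo ∉ F.
Suppose papa ∉ H: no assignment then satisfies all the clues, so papa ∈ H.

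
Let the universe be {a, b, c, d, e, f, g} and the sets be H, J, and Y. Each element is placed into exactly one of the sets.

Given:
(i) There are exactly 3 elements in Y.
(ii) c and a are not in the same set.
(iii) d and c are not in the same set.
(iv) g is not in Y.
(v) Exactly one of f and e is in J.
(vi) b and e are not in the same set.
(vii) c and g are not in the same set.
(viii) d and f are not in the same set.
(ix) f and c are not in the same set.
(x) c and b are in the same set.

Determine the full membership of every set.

H = {b, c}; J = {f, g}; Y = {a, d, e}

From (iv): g ∉ Y.
Suppose a ∈ H: no assignment then satisfies all the clues, so a ∉ H.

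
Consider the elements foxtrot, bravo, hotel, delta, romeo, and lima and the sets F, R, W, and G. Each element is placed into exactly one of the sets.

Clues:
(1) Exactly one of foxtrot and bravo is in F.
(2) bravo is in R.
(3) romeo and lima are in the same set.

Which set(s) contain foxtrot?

foxtrot: F

From (2): bravo ∈ R.
(1) (exactly one): foxtrot ∈ F.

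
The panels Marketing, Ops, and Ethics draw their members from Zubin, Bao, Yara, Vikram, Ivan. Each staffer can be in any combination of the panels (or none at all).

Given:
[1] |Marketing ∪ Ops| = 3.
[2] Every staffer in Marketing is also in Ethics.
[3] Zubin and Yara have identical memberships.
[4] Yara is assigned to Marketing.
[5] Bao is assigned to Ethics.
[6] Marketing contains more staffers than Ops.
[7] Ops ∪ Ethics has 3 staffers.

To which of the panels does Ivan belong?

Ivan: none

From (4): Yara ∈ Marketing.
From (5): Bao ∈ Ethics.
(2) with Yara ∈ Marketing: Yara ∈ Ethics.
(3): Zubin matches Yara: Zubin ∈ Marketing.
(3): Zubin matches Yara: Zubin ∈ Ethics.
Suppose Ivan ∈ Marketing: no assignment then satisfies all the clues, so Ivan ∉ Marketing.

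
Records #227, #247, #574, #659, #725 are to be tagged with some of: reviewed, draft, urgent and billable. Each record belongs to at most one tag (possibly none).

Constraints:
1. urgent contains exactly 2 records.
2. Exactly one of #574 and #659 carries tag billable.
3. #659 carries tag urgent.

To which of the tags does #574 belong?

From (3): #659 ∈ urgent.
(2) (exactly one): #574 ∈ billable.

#574: billable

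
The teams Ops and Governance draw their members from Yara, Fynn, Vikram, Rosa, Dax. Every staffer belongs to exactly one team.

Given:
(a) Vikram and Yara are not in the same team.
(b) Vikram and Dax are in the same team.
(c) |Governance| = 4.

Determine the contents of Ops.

Ops = {Yara}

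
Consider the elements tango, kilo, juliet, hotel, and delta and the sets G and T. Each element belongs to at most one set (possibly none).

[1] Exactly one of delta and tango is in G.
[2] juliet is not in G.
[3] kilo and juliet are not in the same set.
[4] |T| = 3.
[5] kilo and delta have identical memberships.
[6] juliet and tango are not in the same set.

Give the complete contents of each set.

G = {tango}; T = {delta, hotel, kilo}

From (2): juliet ∉ G.
Suppose tango ∉ G: no assignment then satisfies all the clues, so tango ∈ G.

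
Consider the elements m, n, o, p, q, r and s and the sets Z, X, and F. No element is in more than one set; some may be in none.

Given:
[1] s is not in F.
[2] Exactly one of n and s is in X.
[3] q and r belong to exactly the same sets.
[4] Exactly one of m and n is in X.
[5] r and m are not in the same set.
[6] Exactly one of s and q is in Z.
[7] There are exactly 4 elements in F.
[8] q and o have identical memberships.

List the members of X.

X = {n}

From (1): s ∉ F.
Suppose m ∈ X: no assignment then satisfies all the clues, so m ∉ X.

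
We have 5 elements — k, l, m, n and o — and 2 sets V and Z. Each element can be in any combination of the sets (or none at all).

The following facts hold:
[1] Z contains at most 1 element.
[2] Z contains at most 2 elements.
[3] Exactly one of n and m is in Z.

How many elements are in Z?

1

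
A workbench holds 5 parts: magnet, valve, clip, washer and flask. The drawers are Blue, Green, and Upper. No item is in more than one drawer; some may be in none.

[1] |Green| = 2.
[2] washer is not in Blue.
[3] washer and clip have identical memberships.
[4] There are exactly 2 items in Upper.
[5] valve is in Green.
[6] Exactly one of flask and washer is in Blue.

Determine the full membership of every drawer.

Blue = {flask}; Green = {magnet, valve}; Upper = {clip, washer}

From (2): washer ∉ Blue.
From (5): valve ∈ Green.
(3): clip matches washer: clip ∉ Blue.
(6) (exactly one): flask ∈ Blue.
Suppose magnet ∈ Blue: no assignment then satisfies all the clues, so magnet ∉ Blue.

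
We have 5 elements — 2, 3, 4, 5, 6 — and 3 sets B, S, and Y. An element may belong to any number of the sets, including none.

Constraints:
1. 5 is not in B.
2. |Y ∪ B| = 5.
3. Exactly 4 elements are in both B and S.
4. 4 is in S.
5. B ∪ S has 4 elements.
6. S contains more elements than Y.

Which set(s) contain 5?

5: Y

From (1): 5 ∉ B.
From (4): 4 ∈ S.
Suppose 5 ∈ S: no assignment then satisfies all the clues, so 5 ∉ S.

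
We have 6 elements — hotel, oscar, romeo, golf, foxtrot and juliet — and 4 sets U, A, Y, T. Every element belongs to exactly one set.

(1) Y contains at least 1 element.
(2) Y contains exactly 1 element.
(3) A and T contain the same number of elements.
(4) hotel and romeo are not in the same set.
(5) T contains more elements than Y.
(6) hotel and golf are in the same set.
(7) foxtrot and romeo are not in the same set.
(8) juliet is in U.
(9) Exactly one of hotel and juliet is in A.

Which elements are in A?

A = {golf, hotel}

From (8): juliet ∈ U.
(9) (exactly one): hotel ∈ A.
(4): romeo ∉ A.
(6): golf matches hotel: golf ∉ U.
(6): golf matches hotel: golf ∈ A.
Suppose oscar ∈ A: no assignment then satisfies all the clues, so oscar ∉ A.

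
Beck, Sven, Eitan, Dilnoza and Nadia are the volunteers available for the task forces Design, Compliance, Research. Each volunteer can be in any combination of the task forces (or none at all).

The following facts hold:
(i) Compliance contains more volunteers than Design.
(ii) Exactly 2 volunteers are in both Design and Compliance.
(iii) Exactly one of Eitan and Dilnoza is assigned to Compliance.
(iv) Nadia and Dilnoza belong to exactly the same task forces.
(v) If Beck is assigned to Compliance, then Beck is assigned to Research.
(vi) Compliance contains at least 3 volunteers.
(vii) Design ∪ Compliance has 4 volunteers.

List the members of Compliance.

Compliance = {Beck, Dilnoza, Nadia, Sven}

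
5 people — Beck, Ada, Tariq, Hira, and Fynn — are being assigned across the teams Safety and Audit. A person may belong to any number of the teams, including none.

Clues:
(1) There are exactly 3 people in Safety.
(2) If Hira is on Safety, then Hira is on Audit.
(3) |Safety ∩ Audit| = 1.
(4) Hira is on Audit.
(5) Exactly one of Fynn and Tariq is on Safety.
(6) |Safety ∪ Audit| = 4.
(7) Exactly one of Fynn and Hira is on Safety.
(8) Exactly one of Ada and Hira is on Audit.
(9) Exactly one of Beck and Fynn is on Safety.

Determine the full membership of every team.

Safety = {Beck, Hira, Tariq}; Audit = {Fynn, Hira}

From (4): Hira ∈ Audit.
(8) (exactly one): Ada ∉ Audit.
Suppose Beck ∉ Safety: no assignment then satisfies all the clues, so Beck ∈ Safety.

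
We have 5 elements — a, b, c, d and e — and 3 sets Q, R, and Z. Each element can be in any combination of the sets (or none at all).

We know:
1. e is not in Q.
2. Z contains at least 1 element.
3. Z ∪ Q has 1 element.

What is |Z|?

1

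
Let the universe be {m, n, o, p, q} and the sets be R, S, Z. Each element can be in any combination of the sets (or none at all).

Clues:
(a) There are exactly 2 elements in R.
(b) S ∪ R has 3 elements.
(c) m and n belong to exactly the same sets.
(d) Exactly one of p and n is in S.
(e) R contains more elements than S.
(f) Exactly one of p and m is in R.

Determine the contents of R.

R = {m, n}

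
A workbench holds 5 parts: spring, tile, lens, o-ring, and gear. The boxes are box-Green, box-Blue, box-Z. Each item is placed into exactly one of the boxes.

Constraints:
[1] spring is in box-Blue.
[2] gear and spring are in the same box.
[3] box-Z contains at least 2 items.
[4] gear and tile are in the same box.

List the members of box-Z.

box-Z = {lens, o-ring}

From (1): spring ∈ box-Blue.
(2): gear matches spring: gear ∉ box-Green.
(2): gear matches spring: gear ∈ box-Blue.
(4): tile matches gear: tile ∉ box-Green.
(4): tile matches gear: tile ∈ box-Blue.
(3): only 2 candidates remain for box-Z, so all are in.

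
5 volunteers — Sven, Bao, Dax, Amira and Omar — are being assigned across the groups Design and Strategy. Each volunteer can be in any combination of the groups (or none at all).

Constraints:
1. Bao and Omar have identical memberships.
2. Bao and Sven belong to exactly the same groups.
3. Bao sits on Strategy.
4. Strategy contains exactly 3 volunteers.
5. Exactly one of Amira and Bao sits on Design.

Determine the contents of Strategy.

Strategy = {Bao, Omar, Sven}

From (3): Bao ∈ Strategy.
(1): Omar matches Bao: Omar ∈ Strategy.
(2): Sven matches Bao: Sven ∈ Strategy.
(4): Strategy already has 3, so the rest are out.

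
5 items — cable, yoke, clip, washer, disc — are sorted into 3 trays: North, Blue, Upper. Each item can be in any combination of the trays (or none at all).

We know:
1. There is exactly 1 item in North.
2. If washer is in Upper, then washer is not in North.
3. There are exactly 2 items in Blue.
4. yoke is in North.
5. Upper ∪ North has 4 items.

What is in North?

North = {yoke}

From (4): yoke ∈ North.
(1): North already has 1, so the rest are out.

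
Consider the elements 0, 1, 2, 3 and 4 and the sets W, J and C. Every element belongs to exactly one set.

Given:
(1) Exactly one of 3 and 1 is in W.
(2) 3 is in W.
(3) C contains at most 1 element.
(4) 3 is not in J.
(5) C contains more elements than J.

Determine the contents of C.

C = {1}

From (2): 3 ∈ W.
(1) (exactly one): 1 ∉ W.
Suppose 0 ∈ C: no assignment then satisfies all the clues, so 0 ∉ C.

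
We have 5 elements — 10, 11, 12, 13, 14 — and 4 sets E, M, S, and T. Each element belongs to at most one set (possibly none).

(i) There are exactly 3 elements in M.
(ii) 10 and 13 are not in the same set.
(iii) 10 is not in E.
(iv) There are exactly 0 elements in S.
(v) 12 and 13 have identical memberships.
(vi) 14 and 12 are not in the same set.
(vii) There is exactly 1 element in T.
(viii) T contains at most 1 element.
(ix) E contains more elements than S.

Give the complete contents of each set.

E = {14}; M = {11, 12, 13}; S = {}; T = {10}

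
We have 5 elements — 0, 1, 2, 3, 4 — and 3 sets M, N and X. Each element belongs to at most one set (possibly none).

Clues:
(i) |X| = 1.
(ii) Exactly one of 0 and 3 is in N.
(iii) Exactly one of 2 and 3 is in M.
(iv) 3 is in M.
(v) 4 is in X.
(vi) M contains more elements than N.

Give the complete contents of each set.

M = {1, 3}; N = {0}; X = {4}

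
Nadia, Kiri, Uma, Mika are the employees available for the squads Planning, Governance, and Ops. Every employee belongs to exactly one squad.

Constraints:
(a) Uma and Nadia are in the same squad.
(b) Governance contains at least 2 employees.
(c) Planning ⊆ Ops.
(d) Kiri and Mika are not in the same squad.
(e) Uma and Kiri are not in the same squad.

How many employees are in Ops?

1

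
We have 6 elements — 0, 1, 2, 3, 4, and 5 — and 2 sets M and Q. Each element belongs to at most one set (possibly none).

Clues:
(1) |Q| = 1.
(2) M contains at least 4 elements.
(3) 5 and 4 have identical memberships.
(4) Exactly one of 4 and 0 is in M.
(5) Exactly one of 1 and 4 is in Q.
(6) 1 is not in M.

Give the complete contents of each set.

M = {2, 3, 4, 5}; Q = {1}

From (6): 1 ∉ M.
Suppose 0 ∈ M: no assignment then satisfies all the clues, so 0 ∉ M.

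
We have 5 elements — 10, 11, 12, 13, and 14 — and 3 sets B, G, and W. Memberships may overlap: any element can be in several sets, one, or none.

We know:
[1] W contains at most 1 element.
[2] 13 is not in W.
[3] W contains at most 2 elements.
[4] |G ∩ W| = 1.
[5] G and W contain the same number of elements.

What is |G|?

1

From (2): 13 ∉ W.
Suppose 13 ∈ G: no assignment then satisfies all the clues, so 13 ∉ G.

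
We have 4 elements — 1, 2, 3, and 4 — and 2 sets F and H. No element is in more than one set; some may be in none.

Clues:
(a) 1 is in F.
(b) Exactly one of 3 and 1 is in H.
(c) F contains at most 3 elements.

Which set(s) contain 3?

3: H

From (a): 1 ∈ F.
(b) (exactly one): 3 ∈ H.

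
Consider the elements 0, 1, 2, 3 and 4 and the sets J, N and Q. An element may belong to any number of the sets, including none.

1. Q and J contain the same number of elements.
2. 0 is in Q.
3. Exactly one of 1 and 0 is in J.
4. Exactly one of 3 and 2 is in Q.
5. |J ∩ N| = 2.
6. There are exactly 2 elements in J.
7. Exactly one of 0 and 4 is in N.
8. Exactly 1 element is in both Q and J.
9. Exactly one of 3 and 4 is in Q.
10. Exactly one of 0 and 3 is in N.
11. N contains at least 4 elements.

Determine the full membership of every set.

J = {1, 3}; N = {1, 2, 3, 4}; Q = {0, 3}

From (2): 0 ∈ Q.
Suppose 0 ∈ J: no assignment then satisfies all the clues, so 0 ∉ J.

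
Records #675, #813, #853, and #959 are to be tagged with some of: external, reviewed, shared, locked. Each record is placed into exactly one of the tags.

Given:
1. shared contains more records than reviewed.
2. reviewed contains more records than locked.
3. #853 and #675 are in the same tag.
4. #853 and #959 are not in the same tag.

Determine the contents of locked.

locked = {}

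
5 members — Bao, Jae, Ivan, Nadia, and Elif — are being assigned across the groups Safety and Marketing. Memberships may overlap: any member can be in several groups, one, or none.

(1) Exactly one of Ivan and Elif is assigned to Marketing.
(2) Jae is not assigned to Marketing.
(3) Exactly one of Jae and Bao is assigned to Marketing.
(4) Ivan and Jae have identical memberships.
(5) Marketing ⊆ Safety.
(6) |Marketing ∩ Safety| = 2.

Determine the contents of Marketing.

Marketing = {Bao, Elif}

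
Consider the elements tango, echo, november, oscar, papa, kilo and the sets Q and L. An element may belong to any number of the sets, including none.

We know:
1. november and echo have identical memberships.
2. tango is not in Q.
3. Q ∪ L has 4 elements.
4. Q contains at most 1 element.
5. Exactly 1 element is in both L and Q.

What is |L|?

From (2): tango ∉ Q.
Suppose echo ∈ Q: no assignment then satisfies all the clues, so echo ∉ Q.

4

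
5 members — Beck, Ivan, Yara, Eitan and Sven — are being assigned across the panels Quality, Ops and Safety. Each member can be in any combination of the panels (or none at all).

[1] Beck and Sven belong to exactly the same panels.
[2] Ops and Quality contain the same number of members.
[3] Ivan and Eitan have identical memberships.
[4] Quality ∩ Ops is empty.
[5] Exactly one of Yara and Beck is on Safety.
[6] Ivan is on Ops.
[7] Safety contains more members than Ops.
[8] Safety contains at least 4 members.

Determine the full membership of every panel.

Quality = {Beck, Sven}; Ops = {Eitan, Ivan}; Safety = {Beck, Eitan, Ivan, Sven}

From (6): Ivan ∈ Ops.
(3): Eitan matches Ivan: Eitan ∈ Ops.
(4) (disjoint): Ivan ∉ Quality.
(4) (disjoint): Eitan ∉ Quality.
Suppose Beck ∉ Quality: no assignment then satisfies all the clues, so Beck ∈ Quality.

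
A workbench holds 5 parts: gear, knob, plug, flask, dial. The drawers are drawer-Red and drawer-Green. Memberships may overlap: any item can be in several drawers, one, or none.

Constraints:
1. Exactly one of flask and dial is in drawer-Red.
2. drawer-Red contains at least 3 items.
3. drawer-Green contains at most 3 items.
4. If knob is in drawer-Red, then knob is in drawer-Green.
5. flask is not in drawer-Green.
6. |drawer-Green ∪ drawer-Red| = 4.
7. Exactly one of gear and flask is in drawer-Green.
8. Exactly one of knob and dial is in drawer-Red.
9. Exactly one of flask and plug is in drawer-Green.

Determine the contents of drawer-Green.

drawer-Green = {gear, knob, plug}

From (5): flask ∉ drawer-Green.
(7) (exactly one): gear ∈ drawer-Green.
(9) (exactly one): plug ∈ drawer-Green.
Suppose knob ∉ drawer-Green: no assignment then satisfies all the clues, so knob ∈ drawer-Green.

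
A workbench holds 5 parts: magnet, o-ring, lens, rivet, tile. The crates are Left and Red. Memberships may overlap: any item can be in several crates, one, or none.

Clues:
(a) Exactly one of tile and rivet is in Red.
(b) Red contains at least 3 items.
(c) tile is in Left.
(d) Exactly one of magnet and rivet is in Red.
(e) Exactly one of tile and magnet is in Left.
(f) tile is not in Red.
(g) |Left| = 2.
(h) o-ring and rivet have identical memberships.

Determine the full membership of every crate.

Left = {lens, tile}; Red = {lens, o-ring, rivet}

From (c): tile ∈ Left.
From (f): tile ∉ Red.
(a) (exactly one): rivet ∈ Red.
(d) (exactly one): magnet ∉ Red.
(e) (exactly one): magnet ∉ Left.
(h): o-ring matches rivet: o-ring ∈ Red.
(b): only 3 candidates remain for Red, so all are in.
Suppose o-ring ∈ Left: no assignment then satisfies all the clues, so o-ring ∉ Left.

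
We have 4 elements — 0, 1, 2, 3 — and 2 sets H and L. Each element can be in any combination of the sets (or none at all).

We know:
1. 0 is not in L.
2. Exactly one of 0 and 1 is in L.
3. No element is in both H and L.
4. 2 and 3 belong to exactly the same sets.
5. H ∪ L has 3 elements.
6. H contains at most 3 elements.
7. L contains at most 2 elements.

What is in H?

H = {2, 3}

From (1): 0 ∉ L.
(2) (exactly one): 1 ∈ L.
(3) (disjoint): 1 ∉ H.
Suppose 0 ∈ H: no assignment then satisfies all the clues, so 0 ∉ H.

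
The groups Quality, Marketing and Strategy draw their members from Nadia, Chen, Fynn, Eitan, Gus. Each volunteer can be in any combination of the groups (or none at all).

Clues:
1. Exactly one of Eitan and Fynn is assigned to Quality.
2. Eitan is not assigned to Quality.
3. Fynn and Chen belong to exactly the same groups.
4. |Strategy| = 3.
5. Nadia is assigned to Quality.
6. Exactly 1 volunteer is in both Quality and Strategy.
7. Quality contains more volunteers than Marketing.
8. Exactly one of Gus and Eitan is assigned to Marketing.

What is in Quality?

From (2): Eitan ∉ Quality.
From (5): Nadia ∈ Quality.
(1) (exactly one): Fynn ∈ Quality.
(3): Chen matches Fynn: Chen ∈ Quality.
Suppose Gus ∈ Quality: no assignment then satisfies all the clues, so Gus ∉ Quality.

Quality = {Chen, Fynn, Nadia}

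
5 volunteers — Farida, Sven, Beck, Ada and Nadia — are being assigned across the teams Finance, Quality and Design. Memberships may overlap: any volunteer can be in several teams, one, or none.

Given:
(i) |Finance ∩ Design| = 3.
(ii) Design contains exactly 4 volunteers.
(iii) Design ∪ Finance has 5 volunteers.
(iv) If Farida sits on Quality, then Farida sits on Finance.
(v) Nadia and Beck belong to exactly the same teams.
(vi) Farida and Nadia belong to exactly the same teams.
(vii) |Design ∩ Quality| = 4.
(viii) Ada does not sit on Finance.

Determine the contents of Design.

Design = {Ada, Beck, Farida, Nadia}

From (viii): Ada ∉ Finance.
Suppose Farida ∉ Design: no assignment then satisfies all the clues, so Farida ∈ Design.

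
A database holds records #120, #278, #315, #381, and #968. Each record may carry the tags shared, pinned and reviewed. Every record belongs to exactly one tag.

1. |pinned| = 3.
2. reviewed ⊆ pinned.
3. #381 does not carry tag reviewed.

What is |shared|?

2

From (3): #381 ∉ reviewed.
Suppose #120 ∈ reviewed: no assignment then satisfies all the clues, so #120 ∉ reviewed.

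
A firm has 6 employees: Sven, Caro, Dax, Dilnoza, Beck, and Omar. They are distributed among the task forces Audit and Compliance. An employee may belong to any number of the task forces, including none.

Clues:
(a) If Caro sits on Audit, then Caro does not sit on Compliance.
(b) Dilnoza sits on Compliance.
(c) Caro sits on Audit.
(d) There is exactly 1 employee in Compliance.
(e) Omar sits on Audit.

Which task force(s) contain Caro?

From (b): Dilnoza ∈ Compliance.
From (c): Caro ∈ Audit.
From (e): Omar ∈ Audit.
(a): Caro ∉ Compliance.
(d): Compliance already has 1, so the rest are out.

Caro: Audit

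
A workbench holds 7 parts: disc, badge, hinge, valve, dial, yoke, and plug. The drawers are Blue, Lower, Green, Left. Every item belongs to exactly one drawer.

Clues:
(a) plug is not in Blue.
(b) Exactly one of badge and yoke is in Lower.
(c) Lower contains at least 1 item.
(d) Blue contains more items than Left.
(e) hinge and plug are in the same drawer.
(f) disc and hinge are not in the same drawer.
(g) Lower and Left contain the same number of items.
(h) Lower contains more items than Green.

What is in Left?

Left = {hinge, plug}

From (a): plug ∉ Blue.
(e): hinge matches plug: hinge ∉ Blue.
Suppose disc ∈ Left: no assignment then satisfies all the clues, so disc ∉ Left.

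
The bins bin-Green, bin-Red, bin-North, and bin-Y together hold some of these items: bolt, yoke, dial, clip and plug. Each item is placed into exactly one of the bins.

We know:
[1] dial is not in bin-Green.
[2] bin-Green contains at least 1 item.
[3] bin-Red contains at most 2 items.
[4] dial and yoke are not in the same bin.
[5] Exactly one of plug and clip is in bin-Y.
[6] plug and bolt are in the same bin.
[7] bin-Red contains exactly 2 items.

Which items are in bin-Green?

bin-Green = {yoke}

From (1): dial ∉ bin-Green.
Suppose bolt ∈ bin-Green: no assignment then satisfies all the clues, so bolt ∉ bin-Green.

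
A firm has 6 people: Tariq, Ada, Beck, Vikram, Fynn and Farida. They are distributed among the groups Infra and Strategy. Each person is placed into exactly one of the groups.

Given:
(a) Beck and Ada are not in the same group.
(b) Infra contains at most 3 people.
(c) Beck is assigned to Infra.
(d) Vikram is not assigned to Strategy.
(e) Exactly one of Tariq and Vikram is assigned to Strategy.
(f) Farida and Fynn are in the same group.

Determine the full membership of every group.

Infra = {Beck, Vikram}; Strategy = {Ada, Farida, Fynn, Tariq}

From (c): Beck ∈ Infra.
From (d): Vikram ∉ Strategy.
(a): Ada ∉ Infra.
(e) (exactly one): Tariq ∈ Strategy.
Only one group left: Ada ∈ Strategy.
Only one group left: Vikram ∈ Infra.
Suppose Fynn ∈ Infra: no assignment then satisfies all the clues, so Fynn ∉ Infra.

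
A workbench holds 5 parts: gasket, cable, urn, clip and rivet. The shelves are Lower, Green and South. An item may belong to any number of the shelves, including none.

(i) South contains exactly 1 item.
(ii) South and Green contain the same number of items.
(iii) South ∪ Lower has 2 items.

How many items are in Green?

1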